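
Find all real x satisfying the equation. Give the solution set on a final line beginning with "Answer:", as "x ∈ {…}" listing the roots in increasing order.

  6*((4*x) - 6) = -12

Step 1. [6*((4*x) - 6) = -12] leading coefficient 6: divide by 6, so div: (4*x) - 6 = -2.
Step 2. [(4*x) - 6 = -2] the outer -6 inverts by adding 6, so sub: 4*x = 4.
Step 3. [4*x = 4] divide by the outer 4. So div: x = 1.

Answer: x ∈ {1}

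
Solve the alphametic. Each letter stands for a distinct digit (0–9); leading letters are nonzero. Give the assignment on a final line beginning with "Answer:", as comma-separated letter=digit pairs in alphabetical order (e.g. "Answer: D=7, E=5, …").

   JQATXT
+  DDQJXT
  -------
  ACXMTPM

Step 1. [col 1: T + T ≡ M (mod 10)] column 1 (T + T ≡ M (mod 10), carry-in 0) doesn't pin T yet; pick T=8 and continue, so T=8.
Step 2. [A] A is the leading digit of a 7-digit sum of two 6-digit numbers; the final carry is exactly 1, so A=1.
Step 3. [col 1: T + T ≡ M (mod 10)] from column 1 (T=8, carry-in 0, digits 1,8 already taken and all letters distinct): M must equal 6, so M=6.
Step 4. [col 2: X + X ≡ P (mod 10)] no forcing yet in column 2 (carry-in 1); X=7 is free and consistent — try it, so X=7.
Step 5. [col 2: X + X ≡ P (mod 10)] in column 2 we have X+X≡P with carry-in 1; given X=7 and digits 1,6,7,8 already taken and all letters distinct, that pins P to 5, so P=5.
Step 6. [col 3: T + J ≡ T (mod 10)] from column 3 (T=8, carry-in 1, digits 1,5,6,7,8 already taken and all letters distinct): J must equal 9. So J=9.
Step 7. [col 4: A + Q ≡ M (mod 10)] column 4: given A=1, M=6, carry-in 1, and digits 1,5,6,7,8,9 already taken and all letters distinct, A+Q≡M (mod 10) forces Q=4. So Q=4.
Step 8. [col 5: Q + D ≡ X (mod 10)] column 5: given Q=4, X=7, carry-in 0, and digits 1,4,5,6,7,8,9 already taken and all letters distinct, Q+D≡X (mod 10) forces D=3. So D=3.
Step 9. [col 6: J + D ≡ C (mod 10)] column 6 reads J+D+carry(0)=C with J=9, D=3; with digits 1,3,4,5,6,7,8,9 already taken and all letters distinct, the only value for C is 2. So C=2.

Answer: A=1, C=2, D=3, J=9, M=6, P=5, Q=4, T=8, X=7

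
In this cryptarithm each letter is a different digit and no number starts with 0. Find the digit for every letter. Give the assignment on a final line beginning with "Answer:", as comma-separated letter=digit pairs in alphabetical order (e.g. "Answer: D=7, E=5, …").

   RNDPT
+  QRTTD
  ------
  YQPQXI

Step 1. [col 1: T + D ≡ I (mod 10)] no forcing yet in column 1 (carry-in 0); T=3 is free and consistent — try it, so T=3.
Step 2. [col 1: T + D ≡ I (mod 10)] I=5 is one option consistent with column 1 (T + D ≡ I (mod 10), carry-in 0) — take it, so I=5.
Step 3. [col 1: T + D ≡ I (mod 10)] column 1: given T=3, I=5, carry-in 0, and digits 3,5 already taken and all letters distinct, T+D≡I (mod 10) forces D=2. So D=2.
Step 4. [col 2: P + T ≡ X (mod 10)] several values work for X in column 2 (P + T ≡ X (mod 10), carry-in 0); try X=0, so X=0.
Step 5. [Y] Y is the leading digit of a 6-digit sum of two 5-digit numbers; the final carry is exactly 1 ⇒ Y=1.
Step 6. [col 2: P + T ≡ X (mod 10)] in column 2 we have P+T≡X with carry-in 0; given T=3, X=0 and digits 0,1,2,3,5 already taken and all letters distinct, that pins P to 7 ⇒ P=7.
Step 7. [col 3: D + T ≡ Q (mod 10)] from column 3 (D=2, T=3, carry-in 1, digits 0,1,2,3,5,7 already taken and all letters distinct): Q must equal 6 ⇒ Q=6.
Step 8. [col 4: N + R ≡ P (mod 10)] several values work for N in column 4 (N + R ≡ P (mod 10), carry-in 0); try N=8, so N=8.
Step 9. [col 4: N + R ≡ P (mod 10)] in column 4 we have N+R≡P with carry-in 0; given N=8, P=7 and digits 0,1,2,3,5,6,7,8 already taken and all letters distinct, that pins R to 9, so R=9.

Answer: D=2, I=5, N=8, P=7, Q=6, R=9, T=3, X=0, Y=1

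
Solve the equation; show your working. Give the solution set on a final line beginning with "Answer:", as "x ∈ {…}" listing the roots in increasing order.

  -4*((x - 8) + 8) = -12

Step 1. [-4*((x - 8) + 8) = -12] divide by the outer -4 ⇒ div: (x - 8) + 8 = 3.
Step 2. [(x - 8) + 8 = 3] subtract 8: x sits inside (… + 8) ⇒ sub: x - 8 = -5.
Step 3. [x - 8 = -5] 8 comes off first (add 8) ⇒ sub: x = 3.

Answer: x ∈ {3}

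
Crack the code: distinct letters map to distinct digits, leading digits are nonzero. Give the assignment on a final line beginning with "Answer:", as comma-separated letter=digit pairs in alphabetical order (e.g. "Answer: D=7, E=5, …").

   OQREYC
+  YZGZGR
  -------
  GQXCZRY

Step 1. [col 1: C + R ≡ Y (mod 10)] column 1 (C + R ≡ Y (mod 10), carry-in 0) doesn't pin C yet; pick C=8 and continue ⇒ C=8.
Step 2. [col 1: C + R ≡ Y (mod 10)] several values work for R in column 1 (C + R ≡ Y (mod 10), carry-in 0); try R=7. So R=7.
Step 3. [G] the sum has 7 digits but both addends have 6; that extra leading digit G is the final carry, namely 1. So G=1.
Step 4. [col 1: C + R ≡ Y (mod 10)] in column 1 we have C+R≡Y with carry-in 0; given C=8, R=7 and digits 1,7,8 already taken and all letters distinct, that pins Y to 5. So Y=5.
Step 5. [col 3: E + Z ≡ Z (mod 10)] column 3: given nothing yet, carry-in 0, and digits 1,5,7,8 already taken and all letters distinct, E+Z≡Z (mod 10) forces E=0 ⇒ E=0.
Step 6. [col 3: E + Z ≡ Z (mod 10)] no forcing yet in column 3 (carry-in 0); Z=2 is free and consistent — try it, so Z=2.
Step 7. [col 5: Q + Z ≡ X (mod 10)] from column 5 (Z=2, carry-in 0, digits 0,1,2,5,7,8 already taken and all letters distinct): Q must equal 4. So Q=4.
Step 8. [col 5: Q + Z ≡ X (mod 10)] column 5 reads Q+Z+carry(0)=X with Q=4, Z=2; with digits 0,1,2,4,5,7,8 already taken and all letters distinct, the only value for X is 6. So X=6.
Step 9. [col 6: O + Y ≡ Q (mod 10)] column 6 reads O+Y+carry(0)=Q with Y=5, Q=4; with digits 0,1,2,4,5,6,7,8 already taken and all letters distinct, the only value for O is 9, so O=9.

Answer: C=8, E=0, G=1, O=9, Q=4, R=7, X=6, Y=5, Z=2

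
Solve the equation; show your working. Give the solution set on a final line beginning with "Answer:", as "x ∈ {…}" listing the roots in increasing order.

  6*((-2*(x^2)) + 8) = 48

Step 1. [6*((-2*(x^2)) + 8) = 48] divide by the outer 6, so div: (-2*(x^2)) + 8 = 8.
Step 2. [(-2*(x^2)) + 8 = 8] common factor -2 (LHS and 8) — divide through. So factor: (x^2) - 4 = -4.
Step 3. [(x^2) - 4 = -4] 4 comes off first (add 4) ⇒ sub: x^2 = 0.
Step 4. [x^2 = 0] LHS squared, RHS 0 ≥ 0: apply √ (±). So sqrt: x = 0.

Answer: x ∈ {0}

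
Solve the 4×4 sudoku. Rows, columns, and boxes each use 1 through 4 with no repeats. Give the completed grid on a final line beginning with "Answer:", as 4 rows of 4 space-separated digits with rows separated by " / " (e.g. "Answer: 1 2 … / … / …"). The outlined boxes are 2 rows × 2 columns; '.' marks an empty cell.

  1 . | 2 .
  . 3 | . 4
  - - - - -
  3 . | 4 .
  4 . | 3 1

Step 1. [r3c2∈{1,2}] row 3 places 1 nowhere but r3c2, so r3c2=1.
Step 2. [r3c4∈{2}] r3c4's peers cover all but 2, so r3c4=2.
Step 3. [r1c4∈{3}] r1c4 has the single candidate 3. So r1c4=3.
Step 4. [r1c2∈{4}] r1c2's peers cover all but 4 ⇒ r1c2=4.
Step 5. [r2c1∈{2}] r2c1's peers cover all but 2, so r2c1=2.
Step 6. [r4c2∈{2}] nothing but 2 survives at r4c2. So r4c2=2.
Step 7. [r2c3∈{1}] r2c3 is down to just 1. So r2c3=1.

Answer: 1 4 2 3 / 2 3 1 4 / 3 1 4 2 / 4 2 3 1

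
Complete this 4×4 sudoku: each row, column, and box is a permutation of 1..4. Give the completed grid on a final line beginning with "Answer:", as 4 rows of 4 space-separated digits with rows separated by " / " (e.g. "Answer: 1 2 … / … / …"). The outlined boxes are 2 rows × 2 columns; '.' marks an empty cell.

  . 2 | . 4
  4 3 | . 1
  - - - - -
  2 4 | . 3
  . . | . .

Step 1. [r4c3∈{1,2,4}] across row 4, 4 lands solely at r4c3. So r4c3=4.
Step 2. [r4c2∈{1}] r4c2 is down to just 1 ⇒ r4c2=1.
Step 3. [r2c3∈{2}] only 2 remains possible at r2c3 ⇒ r2c3=2.
Step 4. [r1c3∈{3}] r1c3 is down to just 3, so r1c3=3.
Step 5. [r4c1∈{3}] r4c1 is down to just 3. So r4c1=3.
Step 6. [r1c1∈{1}] nothing but 1 survives at r1c1, so r1c1=1.
Step 7. [r3c3∈{1}] only 1 remains possible at r3c3 ⇒ r3c3=1.
Step 8. [r4c4∈{2}] only 2 remains possible at r4c4. So r4c4=2.

Answer: 1 2 3 4 / 4 3 2 1 / 2 4 1 3 / 3 1 4 2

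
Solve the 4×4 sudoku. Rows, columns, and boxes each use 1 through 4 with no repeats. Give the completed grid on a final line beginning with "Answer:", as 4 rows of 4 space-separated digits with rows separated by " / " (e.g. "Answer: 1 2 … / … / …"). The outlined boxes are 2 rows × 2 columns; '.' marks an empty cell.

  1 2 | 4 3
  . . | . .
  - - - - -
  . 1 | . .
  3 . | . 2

Step 1. [r2c1∈{4}] r2c1 is down to just 4 ⇒ r2c1=4.
Step 2. [r4c3∈{1}] r4c3 is down to just 1. So r4c3=1.
Step 3. [r4c2∈{4}] r4c2 is down to just 4. So r4c2=4.
Step 4. [r2c4∈{1}] r2c4 is down to just 1, so r2c4=1.
Step 5. [r3c4∈{4}] r3c4 has the single candidate 4, so r3c4=4.
Step 6. [r2c3∈{2}] only 2 remains possible at r2c3. So r2c3=2.
Step 7. [r3c3∈{3}] only 3 remains possible at r3c3, so r3c3=3.
Step 8. [r2c2∈{3}] only 3 remains possible at r2c2, so r2c2=3.
Step 9. [r3c1∈{2}] only 2 remains possible at r3c1. So r3c1=2.

Answer: 1 2 4 3 / 4 3 2 1 / 2 1 3 4 / 3 4 1 2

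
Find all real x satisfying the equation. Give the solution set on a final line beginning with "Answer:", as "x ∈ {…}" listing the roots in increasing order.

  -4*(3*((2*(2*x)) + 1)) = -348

Step 1. [-4*(3*((2*(2*x)) + 1)) = -348] -4·(inner) — divide through by -4 ⇒ div: 3*((2*(2*x)) + 1) = 87.
Step 2. [3*((2*(2*x)) + 1) = 87] divide by the outer 3 ⇒ div: (2*(2*x)) + 1 = 29.
Step 3. [(2*(2*x)) + 1 = 29] 1 comes off first (subtract 1), so sub: 2*(2*x) = 28.
Step 4. [2*(2*x) = 28] 2 out front; divide by 2 ⇒ div: 2*x = 14.
Step 5. [2*x = 14] LHS = 2·(…); ÷2 both sides. So div: x = 7.

Answer: x ∈ {7}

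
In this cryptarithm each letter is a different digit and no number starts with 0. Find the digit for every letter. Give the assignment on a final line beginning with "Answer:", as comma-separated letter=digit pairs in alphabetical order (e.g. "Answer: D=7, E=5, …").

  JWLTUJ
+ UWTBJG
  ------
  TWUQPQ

Step 1. [col 1: J + G ≡ Q (mod 10)] no forcing yet in column 1 (carry-in 0); G=6 is free and consistent — try it. So G=6.
Step 2. [col 1: J + G ≡ Q (mod 10)] several values work for J in column 1 (J + G ≡ Q (mod 10), carry-in 0); try J=1, so J=1.
Step 3. [col 1: J + G ≡ Q (mod 10)] column 1: given J=1, G=6, carry-in 0, and digits 1,6 already taken and all letters distinct, J+G≡Q (mod 10) forces Q=7, so Q=7.
Step 4. [col 2: U + J ≡ P (mod 10)] column 2 (U + J ≡ P (mod 10), carry-in 0) doesn't pin U yet; pick U=3 and continue ⇒ U=3.
Step 5. [col 2: U + J ≡ P (mod 10)] column 2: given U=3, J=1, carry-in 0, and digits 1,3,6,7 already taken and all letters distinct, U+J≡P (mod 10) forces P=4, so P=4.
Step 6. [col 3: T + B ≡ Q (mod 10)] T=5 is one option consistent with column 3 (T + B ≡ Q (mod 10), carry-in 0) — take it, so T=5.
Step 7. [col 3: T + B ≡ Q (mod 10)] column 3 reads T+B+carry(0)=Q with T=5, Q=7; with digits 1,3,4,5,6,7 already taken and all letters distinct, the only value for B is 2 ⇒ B=2.
Step 8. [col 4: L + T ≡ U (mod 10)] column 4 reads L+T+carry(0)=U with T=5, U=3; with digits 1,2,3,4,5,6,7 already taken and all letters distinct, the only value for L is 8 ⇒ L=8.
Step 9. [col 5: W + W ≡ W (mod 10)] column 5: given nothing yet, carry-in 1, and digits 1,2,3,4,5,6,7,8 already taken and all letters distinct, W+W≡W (mod 10) forces W=9 ⇒ W=9.

Answer: B=2, G=6, J=1, L=8, P=4, Q=7, T=5, U=3, W=9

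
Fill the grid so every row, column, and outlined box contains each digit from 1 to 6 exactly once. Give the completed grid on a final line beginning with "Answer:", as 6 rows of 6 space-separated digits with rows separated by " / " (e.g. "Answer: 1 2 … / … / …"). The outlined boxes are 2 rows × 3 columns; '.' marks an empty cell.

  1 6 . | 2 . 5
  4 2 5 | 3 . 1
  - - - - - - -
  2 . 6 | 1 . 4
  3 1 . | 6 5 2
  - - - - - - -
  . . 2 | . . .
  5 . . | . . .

Step 1. [r6c4∈{4}] only 4 remains possible at r6c4 ⇒ r6c4=4.
Step 2. [r6c2∈{3}] r6c2 is down to just 3. So r6c2=3.
Step 3. [r6c6∈{6}] r6c6 is down to just 6. So r6c6=6.
Step 4. [r5c5∈{1,3}] 1 has one home in row 5: r5c5 ⇒ r5c5=1.
Step 5. [r6c3∈{1}] only 1 remains possible at r6c3 ⇒ r6c3=1.
Step 6. [r2c5∈{6}] only 6 remains possible at r2c5. So r2c5=6.
Step 7. [r5c2∈{4}] r5c2 is down to just 4, so r5c2=4.
Step 8. [r1c3∈{3}] r1c3 has the single candidate 3 ⇒ r1c3=3.
Step 9. [r6c5∈{2}] nothing but 2 survives at r6c5 ⇒ r6c5=2.
Step 10. [r5c4∈{5}] r5c4 has the single candidate 5 ⇒ r5c4=5.
Step 11. [r1c5∈{4}] nothing but 4 survives at r1c5. So r1c5=4.
Step 12. [r4c3∈{4}] r4c3's peers cover all but 4 ⇒ r4c3=4.
Step 13. [r3c2∈{5}] nothing but 5 survives at r3c2 ⇒ r3c2=5.
Step 14. [r5c1∈{6}] nothing but 6 survives at r5c1. So r5c1=6.
Step 15. [r5c6∈{3}] only 3 remains possible at r5c6 ⇒ r5c6=3.
Step 16. [r3c5∈{3}] r3c5 is down to just 3 ⇒ r3c5=3.

Answer: 1 6 3 2 4 5 / 4 2 5 3 6 1 / 2 5 6 1 3 4 / 3 1 4 6 5 2 / 6 4 2 5 1 3 / 5 3 1 4 2 6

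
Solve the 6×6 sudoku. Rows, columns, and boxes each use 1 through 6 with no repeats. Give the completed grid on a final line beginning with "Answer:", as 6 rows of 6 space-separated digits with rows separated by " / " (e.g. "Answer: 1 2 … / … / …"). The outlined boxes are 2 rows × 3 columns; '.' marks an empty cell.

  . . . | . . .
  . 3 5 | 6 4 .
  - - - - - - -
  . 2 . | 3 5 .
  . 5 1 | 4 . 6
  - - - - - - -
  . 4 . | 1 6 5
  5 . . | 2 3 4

Step 1. [r1c5∈{1,2}] in col 5, 1 fits only at r1c5 ⇒ r1c5=1.
Step 2. [r6c3∈{6}] only 6 remains possible at r6c3, so r6c3=6.
Step 3. [r3c1∈{4,6}] across row 3, 6 lands solely at r3c1. So r3c1=6.
Step 4. [r1c1∈{2,4}] in col 1, 4 fits only at r1c1 ⇒ r1c1=4.
Step 5. [r1c3∈{2}] r1c3 has the single candidate 2. So r1c3=2.
Step 6. [r5c3∈{3}] only 3 remains possible at r5c3. So r5c3=3.
Step 7. [r2c6∈{2}] only 2 remains possible at r2c6 ⇒ r2c6=2.
Step 8. [r4c5∈{2}] r4c5 is down to just 2 ⇒ r4c5=2.
Step 9. [r4c1∈{3}] only 3 remains possible at r4c1, so r4c1=3.
Step 10. [r1c6∈{3}] nothing but 3 survives at r1c6, so r1c6=3.
Step 11. [r1c4∈{5}] r1c4's peers cover all but 5. So r1c4=5.
Step 12. [r3c6∈{1}] only 1 remains possible at r3c6. So r3c6=1.
Step 13. [r6c2∈{1}] r6c2 is down to just 1 ⇒ r6c2=1.
Step 14. [r1c2∈{6}] nothing but 6 survives at r1c2, so r1c2=6.
Step 15. [r3c3∈{4}] only 4 remains possible at r3c3. So r3c3=4.
Step 16. [r5c1∈{2}] r5c1 has the single candidate 2, so r5c1=2.
Step 17. [r2c1∈{1}] r2c1 is down to just 1. So r2c1=1.

Answer: 4 6 2 5 1 3 / 1 3 5 6 4 2 / 6 2 4 3 5 1 / 3 5 1 4 2 6 / 2 4 3 1 6 5 / 5 1 6 2 3 4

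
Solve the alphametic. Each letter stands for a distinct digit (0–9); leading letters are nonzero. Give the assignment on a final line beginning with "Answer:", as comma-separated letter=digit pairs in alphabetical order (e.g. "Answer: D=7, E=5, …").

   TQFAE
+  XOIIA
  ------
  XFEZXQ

Step 1. [col 1: E + A ≡ Q (mod 10)] column 1 (E + A ≡ Q (mod 10), carry-in 0) doesn't pin A yet; pick A=7 and continue ⇒ A=7.
Step 2. [col 1: E + A ≡ Q (mod 10)] no forcing yet in column 1 (carry-in 0); Q=9 is free and consistent — try it. So Q=9.
Step 3. [col 1: E + A ≡ Q (mod 10)] in column 1 we have E+A≡Q with carry-in 0; given A=7, Q=9 and digits 7,9 already taken and all letters distinct, that pins E to 2. So E=2.
Step 4. [col 2: A + I ≡ X (mod 10)] column 2 (A + I ≡ X (mod 10), carry-in 0) doesn't pin I yet; pick I=4 and continue ⇒ I=4.
Step 5. [col 2: A + I ≡ X (mod 10)] in column 2 we have A+I≡X with carry-in 0; given A=7, I=4 and digits 2,4,7,9 already taken and all letters distinct, that pins X to 1 ⇒ X=1.
Step 6. [col 3: F + I ≡ Z (mod 10)] no forcing yet in column 3 (carry-in 1); Z=5 is free and consistent — try it ⇒ Z=5.
Step 7. [col 3: F + I ≡ Z (mod 10)] from column 3 (I=4, Z=5, carry-in 1, digits 1,2,4,5,7,9 already taken and all letters distinct): F must equal 0. So F=0.
Step 8. [col 4: Q + O ≡ E (mod 10)] from column 4 (Q=9, E=2, carry-in 0, digits 0,1,2,4,5,7,9 already taken and all letters distinct): O must equal 3. So O=3.
Step 9. [col 5: T + X ≡ F (mod 10)] in column 5 we have T+X≡F with carry-in 1; given X=1, F=0 and digits 0,1,2,3,4,5,7,9 already taken and all letters distinct, that pins T to 8. So T=8.

Answer: A=7, E=2, F=0, I=4, O=3, Q=9, T=8, X=1, Z=5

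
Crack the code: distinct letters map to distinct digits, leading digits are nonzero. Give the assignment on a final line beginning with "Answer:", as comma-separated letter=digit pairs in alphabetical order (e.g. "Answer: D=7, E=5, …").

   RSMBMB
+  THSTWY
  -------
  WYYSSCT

Step 1. [W] adding two 6-digit numbers gives at most 6+1 digits, and here it does — W is that final carry and must be 1. So W=1.
Step 2. [col 1: B + Y ≡ T (mod 10)] column 1 (B + Y ≡ T (mod 10), carry-in 0) doesn't pin Y yet; pick Y=2 and continue ⇒ Y=2.
Step 3. [col 1: B + Y ≡ T (mod 10)] B=5 is one option consistent with column 1 (B + Y ≡ T (mod 10), carry-in 0) — take it. So B=5.
Step 4. [col 1: B + Y ≡ T (mod 10)] in column 1 we have B+Y≡T with carry-in 0; given B=5, Y=2 and digits 1,2,5 already taken and all letters distinct, that pins T to 7, so T=7.
Step 5. [col 2: M + W ≡ C (mod 10)] several values work for C in column 2 (M + W ≡ C (mod 10), carry-in 0); try C=0. So C=0.
Step 6. [col 2: M + W ≡ C (mod 10)] column 2 reads M+W+carry(0)=C with W=1, C=0; with digits 0,1,2,5,7 already taken and all letters distinct, the only value for M is 9 ⇒ M=9.
Step 7. [col 3: B + T ≡ S (mod 10)] from column 3 (B=5, T=7, carry-in 1, digits 0,1,2,5,7,9 already taken and all letters distinct): S must equal 3, so S=3.
Step 8. [col 5: S + H ≡ Y (mod 10)] from column 5 (S=3, Y=2, carry-in 1, digits 0,1,2,3,5,7,9 already taken and all letters distinct): H must equal 8. So H=8.
Step 9. [col 6: R + T ≡ Y (mod 10)] column 6 reads R+T+carry(1)=Y with T=7, Y=2; with digits 0,1,2,3,5,7,8,9 already taken and all letters distinct, the only value for R is 4. So R=4.

Answer: B=5, C=0, H=8, M=9, R=4, S=3, T=7, W=1, Y=2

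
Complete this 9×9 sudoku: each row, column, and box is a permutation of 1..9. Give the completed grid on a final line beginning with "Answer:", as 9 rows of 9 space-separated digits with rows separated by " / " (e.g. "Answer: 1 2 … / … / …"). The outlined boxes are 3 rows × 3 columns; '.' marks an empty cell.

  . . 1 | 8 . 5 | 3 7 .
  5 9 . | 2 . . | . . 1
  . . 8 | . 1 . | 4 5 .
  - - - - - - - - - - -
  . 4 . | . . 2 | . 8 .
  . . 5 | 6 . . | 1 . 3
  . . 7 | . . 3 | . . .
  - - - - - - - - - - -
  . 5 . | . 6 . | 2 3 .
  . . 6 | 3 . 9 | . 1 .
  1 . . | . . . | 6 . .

Step 1. [r9c3∈{2,3,4,9}] 2 has one home in col 3: r9c3, so r9c3=2.
Step 2. [r4c4∈{1,5,7,9}] r4c4 is the only open cell in row 4 admitting 1. So r4c4=1.
Step 3. [r8c5∈{2,4,5,7,8}] in row 8, 2 fits only at r8c5 ⇒ r8c5=2.
Step 4. [r2c8∈{6}] r2c8's peers cover all but 6. So r2c8=6.
Step 5. [r9c2∈{3,7,8}] row 9 places 3 nowhere but r9c2. So r9c2=3.
Step 6. [r3c1∈{2,3,6,7}] across row 3, 3 lands solely at r3c1. So r3c1=3.
Step 7. [r3c2∈{2,6,7}] r3c2 is the only open cell in box 1 admitting 7 ⇒ r3c2=7.
Step 8. [r8c2∈{8}] r8c2 is down to just 8. So r8c2=8.
Step 9. [r5c2∈{2}] nothing but 2 survives at r5c2 ⇒ r5c2=2.
Step 10. [r2c3∈{4}] only 4 remains possible at r2c3 ⇒ r2c3=4.
Step 11. [r2c6∈{7}] r2c6 is down to just 7, so r2c6=7.
Step 12. [r5c5∈{4,7,8,9}] row 5 places 7 nowhere but r5c5 ⇒ r5c5=7.
Step 13. [r6c8∈{2,4,9}] col 8 places 2 nowhere but r6c8, so r6c8=2.
Step 14. [r3c4∈{9}] r3c4 is down to just 9 ⇒ r3c4=9.
Step 15. [r1c9∈{2,9}] in row 1, 9 fits only at r1c9. So r1c9=9.
Step 16. [r1c5∈{4}] r1c5 has the single candidate 4, so r1c5=4.
Step 17. [r7c6∈{1,4,8}] 1 has one home in row 7: r7c6. So r7c6=1.
Step 18. [r7c9∈{4,7,8}] r7c9 is the only open cell in row 7 admitting 8, so r7c9=8.
Step 19. [r1c2∈{6}] nothing but 6 survives at r1c2 ⇒ r1c2=6.
Step 20. [r9c8∈{4,9}] 9 has one home in row 9: r9c8, so r9c8=9.
Step 21. [r5c1∈{8,9}] r5c1 is the only open cell in row 5 admitting 9 ⇒ r5c1=9.
Step 22. [r5c6∈{4,8}] 8 has one home in row 5: r5c6. So r5c6=8.
Step 23. [r6c4∈{4,5}] 4 has one home in box 5: r6c4, so r6c4=4.
Step 24. [r9c4∈{5,7}] across col 4, 5 lands solely at r9c4 ⇒ r9c4=5.
Step 25. [r9c9∈{4,7}] r9c9 is the only open cell in row 9 admitting 7 ⇒ r9c9=7.
Step 26. [r8c7∈{5}] only 5 remains possible at r8c7 ⇒ r8c7=5.
Step 27. [r7c1∈{4,7}] row 7 places 4 nowhere but r7c1, so r7c1=4.
Step 28. [r6c7∈{9}] r6c7's peers cover all but 9. So r6c7=9.
Step 29. [r6c5∈{5}] nothing but 5 survives at r6c5. So r6c5=5.
Step 30. [r6c9∈{6}] r6c9's peers cover all but 6 ⇒ r6c9=6.
Step 31. [r2c7∈{8}] r2c7's peers cover all but 8. So r2c7=8.
Step 32. [r5c8∈{4}] nothing but 4 survives at r5c8 ⇒ r5c8=4.
Step 33. [r4c1∈{6}] only 6 remains possible at r4c1 ⇒ r4c1=6.
Step 34. [r4c3∈{3}] r4c3 has the single candidate 3, so r4c3=3.
Step 35. [r2c5∈{3}] only 3 remains possible at r2c5. So r2c5=3.
Step 36. [r7c4∈{7}] r7c4 is down to just 7, so r7c4=7.
Step 37. [r1c1∈{2}] only 2 remains possible at r1c1 ⇒ r1c1=2.
Step 38. [r8c1∈{7}] only 7 remains possible at r8c1, so r8c1=7.
Step 39. [r8c9∈{4}] r8c9 has the single candidate 4. So r8c9=4.
Step 40. [r9c6∈{4}] r9c6 has the single candidate 4, so r9c6=4.
Step 41. [r4c5∈{9}] r4c5 is down to just 9 ⇒ r4c5=9.
Step 42. [r9c5∈{8}] nothing but 8 survives at r9c5, so r9c5=8.
Step 43. [r4c9∈{5}] r4c9 is down to just 5 ⇒ r4c9=5.
Step 44. [r6c2∈{1}] r6c2 is down to just 1. So r6c2=1.
Step 45. [r3c6∈{6}] only 6 remains possible at r3c6, so r3c6=6.
Step 46. [r7c3∈{9}] r7c3 has the single candidate 9. So r7c3=9.
Step 47. [r6c1∈{8}] only 8 remains possible at r6c1 ⇒ r6c1=8.
Step 48. [r3c9∈{2}] only 2 remains possible at r3c9 ⇒ r3c9=2.
Step 49. [r4c7∈{7}] r4c7 has the single candidate 7, so r4c7=7.

Answer: 2 6 1 8 4 5 3 7 9 / 5 9 4 2 3 7 8 6 1 / 3 7 8 9 1 6 4 5 2 / 6 4 3 1 9 2 7 8 5 / 9 2 5 6 7 8 1 4 3 / 8 1 7 4 5 3 9 2 6 / 4 5 9 7 6 1 2 3 8 / 7 8 6 3 2 9 5 1 4 / 1 3 2 5 8 4 6 9 7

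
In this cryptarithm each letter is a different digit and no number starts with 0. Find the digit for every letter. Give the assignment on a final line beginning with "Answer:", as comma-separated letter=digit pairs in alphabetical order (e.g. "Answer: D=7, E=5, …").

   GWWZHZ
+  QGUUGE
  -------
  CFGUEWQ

Step 1. [C] C is the leading digit of a 7-digit sum of two 6-digit numbers; the final carry is exactly 1. So C=1.
Step 2. [col 1: Z + E ≡ Q (mod 10)] Z=8 is one option consistent with column 1 (Z + E ≡ Q (mod 10), carry-in 0) — take it ⇒ Z=8.
Step 3. [col 1: Z + E ≡ Q (mod 10)] column 1 (Z + E ≡ Q (mod 10), carry-in 0) doesn't pin E yet; pick E=5 and continue. So E=5.
Step 4. [col 1: Z + E ≡ Q (mod 10)] column 1 reads Z+E+carry(0)=Q with Z=8, E=5; with digits 1,5,8 already taken and all letters distinct, the only value for Q is 3, so Q=3.
Step 5. [col 2: H + G ≡ W (mod 10)] W=9 is one option consistent with column 2 (H + G ≡ W (mod 10), carry-in 1) — take it ⇒ W=9.
Step 6. [col 2: H + G ≡ W (mod 10)] H=2 is one option consistent with column 2 (H + G ≡ W (mod 10), carry-in 1) — take it. So H=2.
Step 7. [col 2: H + G ≡ W (mod 10)] column 2 reads H+G+carry(1)=W with H=2, W=9; with digits 1,2,3,5,8,9 already taken and all letters distinct, the only value for G is 6, so G=6.
Step 8. [col 3: Z + U ≡ E (mod 10)] column 3 reads Z+U+carry(0)=E with Z=8, E=5; with digits 1,2,3,5,6,8,9 already taken and all letters distinct, the only value for U is 7. So U=7.
Step 9. [col 6: G + Q ≡ F (mod 10)] from column 6 (G=6, Q=3, carry-in 1, digits 1,2,3,5,6,7,8,9 already taken and all letters distinct): F must equal 0, so F=0.

Answer: C=1, E=5, F=0, G=6, H=2, Q=3, U=7, W=9, Z=8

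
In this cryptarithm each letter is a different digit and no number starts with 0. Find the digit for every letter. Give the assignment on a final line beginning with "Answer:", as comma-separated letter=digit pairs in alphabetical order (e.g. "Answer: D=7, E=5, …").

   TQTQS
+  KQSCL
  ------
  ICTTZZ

Step 1. [col 1: S + L ≡ Z (mod 10)] Z=2 is one option consistent with column 1 (S + L ≡ Z (mod 10), carry-in 0) — take it, so Z=2.
Step 2. [col 1: S + L ≡ Z (mod 10)] no forcing yet in column 1 (carry-in 0); S=9 is free and consistent — try it, so S=9.
Step 3. [I] adding two 5-digit numbers gives at most 5+1 digits, and here it does — I is that final carry and must be 1, so I=1.
Step 4. [col 1: S + L ≡ Z (mod 10)] in column 1 we have S+L≡Z with carry-in 0; given S=9, Z=2 and digits 1,2,9 already taken and all letters distinct, that pins L to 3 ⇒ L=3.
Step 5. [col 2: Q + C ≡ Z (mod 10)] several values work for Q in column 2 (Q + C ≡ Z (mod 10), carry-in 1); try Q=7. So Q=7.
Step 6. [col 2: Q + C ≡ Z (mod 10)] column 2: given Q=7, Z=2, carry-in 1, and digits 1,2,3,7,9 already taken and all letters distinct, Q+C≡Z (mod 10) forces C=4. So C=4.
Step 7. [col 3: T + S ≡ T (mod 10)] no forcing yet in column 3 (carry-in 1); T=5 is free and consistent — try it, so T=5.
Step 8. [col 5: T + K ≡ C (mod 10)] from column 5 (T=5, C=4, carry-in 1, digits 1,2,3,4,5,7,9 already taken and all letters distinct): K must equal 8 ⇒ K=8.

Answer: C=4, I=1, K=8, L=3, Q=7, S=9, T=5, Z=2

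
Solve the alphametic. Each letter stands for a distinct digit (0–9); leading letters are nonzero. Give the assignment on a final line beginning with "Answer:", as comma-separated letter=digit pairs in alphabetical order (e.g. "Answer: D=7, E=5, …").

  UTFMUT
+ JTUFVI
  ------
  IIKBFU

Step 1. [col 1: T + I ≡ U (mod 10)] column 1 (T + I ≡ U (mod 10), carry-in 0) doesn't pin I yet; pick I=6 and continue, so I=6.
Step 2. [col 1: T + I ≡ U (mod 10)] column 1 (T + I ≡ U (mod 10), carry-in 0) doesn't pin T yet; pick T=8 and continue. So T=8.
Step 3. [col 1: T + I ≡ U (mod 10)] from column 1 (T=8, I=6, carry-in 0, digits 6,8 already taken and all letters distinct): U must equal 4. So U=4.
Step 4. [col 2: U + V ≡ F (mod 10)] several values work for V in column 2 (U + V ≡ F (mod 10), carry-in 1); try V=0, so V=0.
Step 5. [col 2: U + V ≡ F (mod 10)] from column 2 (U=4, V=0, carry-in 1, digits 0,4,6,8 already taken and all letters distinct): F must equal 5 ⇒ F=5.
Step 6. [col 3: M + F ≡ B (mod 10)] no forcing yet in column 3 (carry-in 0); B=7 is free and consistent — try it. So B=7.
Step 7. [col 3: M + F ≡ B (mod 10)] from column 3 (F=5, B=7, carry-in 0, digits 0,4,5,6,7,8 already taken and all letters distinct): M must equal 2, so M=2.
Step 8. [col 4: F + U ≡ K (mod 10)] in column 4 we have F+U≡K with carry-in 0; given F=5, U=4 and digits 0,2,4,5,6,7,8 already taken and all letters distinct, that pins K to 9, so K=9.
Step 9. [col 6: U + J ≡ I (mod 10)] column 6 reads U+J+carry(1)=I with U=4, I=6; with digits 0,2,4,5,6,7,8,9 already taken and all letters distinct, the only value for J is 1. So J=1.

Answer: B=7, F=5, I=6, J=1, K=9, M=2, T=8, U=4, V=0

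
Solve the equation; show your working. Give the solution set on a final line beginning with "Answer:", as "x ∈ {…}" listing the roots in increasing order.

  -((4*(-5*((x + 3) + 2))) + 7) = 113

Step 1. [-((4*(-5*((x + 3) + 2))) + 7) = 113] LHS negated; negate both sides ⇒ neg: (4*(-5*((x + 3) + 2))) + 7 = -113.
Step 2. [(4*(-5*((x + 3) + 2))) + 7 = -113] the outer +7 inverts by subtracting 7. So sub: 4*(-5*((x + 3) + 2)) = -120.
Step 3. [4*(-5*((x + 3) + 2)) = -120] 4·(inner) — divide through by 4, so div: -5*((x + 3) + 2) = -30.
Step 4. [-5*((x + 3) + 2) = -30] leading coefficient -5: divide by -5. So div: (x + 3) + 2 = 6.
Step 5. [(x + 3) + 2 = 6] 2 comes off first (subtract 2) ⇒ sub: x + 3 = 4.
Step 6. [x + 3 = 4] 3 comes off first (subtract 3) ⇒ sub: x = 1.

Answer: x ∈ {1}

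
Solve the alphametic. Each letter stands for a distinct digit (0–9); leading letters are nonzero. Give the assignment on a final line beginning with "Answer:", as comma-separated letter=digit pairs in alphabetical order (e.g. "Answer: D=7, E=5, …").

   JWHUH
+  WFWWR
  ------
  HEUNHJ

Step 1. [col 1: H + R ≡ J (mod 10)] several values work for J in column 1 (H + R ≡ J (mod 10), carry-in 0); try J=3 ⇒ J=3.
Step 2. [col 1: H + R ≡ J (mod 10)] several values work for R in column 1 (H + R ≡ J (mod 10), carry-in 0); try R=2, so R=2.
Step 3. [col 1: H + R ≡ J (mod 10)] from column 1 (R=2, J=3, carry-in 0, digits 2,3 already taken and all letters distinct): H must equal 1 ⇒ H=1.
Step 4. [col 2: U + W ≡ H (mod 10)] several values work for U in column 2 (U + W ≡ H (mod 10), carry-in 0); try U=5, so U=5.
Step 5. [col 2: U + W ≡ H (mod 10)] column 2 reads U+W+carry(0)=H with U=5, H=1; with digits 1,2,3,5 already taken and all letters distinct, the only value for W is 6, so W=6.
Step 6. [col 3: H + W ≡ N (mod 10)] from column 3 (H=1, W=6, carry-in 1, digits 1,2,3,5,6 already taken and all letters distinct): N must equal 8, so N=8.
Step 7. [col 4: W + F ≡ U (mod 10)] column 4: given W=6, U=5, carry-in 0, and digits 1,2,3,5,6,8 already taken and all letters distinct, W+F≡U (mod 10) forces F=9, so F=9.
Step 8. [col 5: J + W ≡ E (mod 10)] in column 5 we have J+W≡E with carry-in 1; given J=3, W=6 and digits 1,2,3,5,6,8,9 already taken and all letters distinct, that pins E to 0, so E=0.

Answer: E=0, F=9, H=1, J=3, N=8, R=2, U=5, W=6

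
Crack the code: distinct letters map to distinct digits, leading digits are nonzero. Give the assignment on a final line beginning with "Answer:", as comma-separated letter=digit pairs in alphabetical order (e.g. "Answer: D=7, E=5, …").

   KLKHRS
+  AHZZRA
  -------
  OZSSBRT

Step 1. [col 1: S + A ≡ T (mod 10)] column 1 (S + A ≡ T (mod 10), carry-in 0) doesn't pin S yet; pick S=2 and continue, so S=2.
Step 2. [O] the sum has 7 digits but both addends have 6; that extra leading digit O is the final carry, namely 1. So O=1.
Step 3. [col 1: S + A ≡ T (mod 10)] T=0 is one option consistent with column 1 (S + A ≡ T (mod 10), carry-in 0) — take it, so T=0.
Step 4. [col 1: S + A ≡ T (mod 10)] column 1 reads S+A+carry(0)=T with S=2, T=0; with digits 0,1,2 already taken and all letters distinct, the only value for A is 8. So A=8.
Step 5. [col 2: R + R ≡ R (mod 10)] column 2 reads R+R+carry(1)=R with nothing yet; with digits 0,1,2,8 already taken and all letters distinct, the only value for R is 9 ⇒ R=9.
Step 6. [col 3: H + Z ≡ B (mod 10)] column 3 (H + Z ≡ B (mod 10), carry-in 1) doesn't pin B yet; pick B=3 and continue, so B=3.
Step 7. [col 3: H + Z ≡ B (mod 10)] Z=5 is one option consistent with column 3 (H + Z ≡ B (mod 10), carry-in 1) — take it ⇒ Z=5.
Step 8. [col 3: H + Z ≡ B (mod 10)] column 3: given Z=5, B=3, carry-in 1, and digits 0,1,2,3,5,8,9 already taken and all letters distinct, H+Z≡B (mod 10) forces H=7. So H=7.
Step 9. [col 4: K + Z ≡ S (mod 10)] column 4 reads K+Z+carry(1)=S with Z=5, S=2; with digits 0,1,2,3,5,7,8,9 already taken and all letters distinct, the only value for K is 6. So K=6.
Step 10. [col 5: L + H ≡ S (mod 10)] from column 5 (H=7, S=2, carry-in 1, digits 0,1,2,3,5,6,7,8,9 already taken and all letters distinct): L must equal 4. So L=4.

Answer: A=8, B=3, H=7, K=6, L=4, O=1, R=9, S=2, T=0, Z=5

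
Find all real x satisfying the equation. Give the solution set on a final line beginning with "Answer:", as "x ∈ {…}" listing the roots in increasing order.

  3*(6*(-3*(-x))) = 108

Step 1. [3*(6*(-3*(-x))) = 108] LHS = 3·(…); ÷3 both sides ⇒ div: 6*(-3*(-x)) = 36.
Step 2. [6*(-3*(-x)) = 36] leading coefficient 6: divide by 6. So div: -3*(-x) = 6.
Step 3. [-3*(-x) = 6] -3 out front; divide by -3 ⇒ div: -x = -2.
Step 4. [-x = -2] flip signs both sides. So neg: x = 2.

Answer: x ∈ {2}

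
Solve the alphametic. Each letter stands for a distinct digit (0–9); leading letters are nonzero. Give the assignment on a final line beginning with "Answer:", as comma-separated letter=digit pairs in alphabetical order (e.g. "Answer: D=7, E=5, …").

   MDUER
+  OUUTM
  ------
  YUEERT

Step 1. [col 1: R + M ≡ T (mod 10)] column 1 (R + M ≡ T (mod 10), carry-in 0) doesn't pin M yet; pick M=7 and continue ⇒ M=7.
Step 2. [col 1: R + M ≡ T (mod 10)] no forcing yet in column 1 (carry-in 0); R=3 is free and consistent — try it ⇒ R=3.
Step 3. [col 1: R + M ≡ T (mod 10)] column 1 reads R+M+carry(0)=T with R=3, M=7; with digits 3,7 already taken and all letters distinct, the only value for T is 0, so T=0.
Step 4. [col 2: E + T ≡ R (mod 10)] column 2: given T=0, R=3, carry-in 1, and digits 0,3,7 already taken and all letters distinct, E+T≡R (mod 10) forces E=2 ⇒ E=2.
Step 5. [Y] the sum has 6 digits but both addends have 5; that extra leading digit Y is the final carry, namely 1 ⇒ Y=1.
Step 6. [col 3: U + U ≡ E (mod 10)] column 3 reads U+U+carry(0)=E with E=2; with digits 0,1,2,3,7 already taken and all letters distinct, the only value for U is 6 ⇒ U=6.
Step 7. [col 4: D + U ≡ E (mod 10)] from column 4 (U=6, E=2, carry-in 1, digits 0,1,2,3,6,7 already taken and all letters distinct): D must equal 5. So D=5.
Step 8. [col 5: M + O ≡ U (mod 10)] column 5: given M=7, U=6, carry-in 1, and digits 0,1,2,3,5,6,7 already taken and all letters distinct, M+O≡U (mod 10) forces O=8 ⇒ O=8.

Answer: D=5, E=2, M=7, O=8, R=3, T=0, U=6, Y=1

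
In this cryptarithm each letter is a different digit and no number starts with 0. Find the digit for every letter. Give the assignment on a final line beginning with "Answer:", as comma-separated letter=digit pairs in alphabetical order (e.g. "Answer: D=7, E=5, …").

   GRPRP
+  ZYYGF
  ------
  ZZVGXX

Step 1. [Z] Z is the leading digit of a 6-digit sum of two 5-digit numbers; the final carry is exactly 1 ⇒ Z=1.
Step 2. [col 1: P + F ≡ X (mod 10)] column 1 (P + F ≡ X (mod 10), carry-in 0) doesn't pin X yet; pick X=7 and continue ⇒ X=7.
Step 3. [col 1: P + F ≡ X (mod 10)] several values work for F in column 1 (P + F ≡ X (mod 10), carry-in 0); try F=5 ⇒ F=5.
Step 4. [col 1: P + F ≡ X (mod 10)] column 1 reads P+F+carry(0)=X with F=5, X=7; with digits 1,5,7 already taken and all letters distinct, the only value for P is 2. So P=2.
Step 5. [col 2: R + G ≡ X (mod 10)] no forcing yet in column 2 (carry-in 0); G=9 is free and consistent — try it. So G=9.
Step 6. [col 2: R + G ≡ X (mod 10)] in column 2 we have R+G≡X with carry-in 0; given G=9, X=7 and digits 1,2,5,7,9 already taken and all letters distinct, that pins R to 8 ⇒ R=8.
Step 7. [col 3: P + Y ≡ G (mod 10)] from column 3 (P=2, G=9, carry-in 1, digits 1,2,5,7,8,9 already taken and all letters distinct): Y must equal 6 ⇒ Y=6.
Step 8. [col 4: R + Y ≡ V (mod 10)] from column 4 (R=8, Y=6, carry-in 0, digits 1,2,5,6,7,8,9 already taken and all letters distinct): V must equal 4, so V=4.

Answer: F=5, G=9, P=2, R=8, V=4, X=7, Y=6, Z=1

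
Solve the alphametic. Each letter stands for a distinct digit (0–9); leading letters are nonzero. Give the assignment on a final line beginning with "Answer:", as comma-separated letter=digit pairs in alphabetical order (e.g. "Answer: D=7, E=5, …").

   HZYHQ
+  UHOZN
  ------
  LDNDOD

Step 1. [col 1: Q + N ≡ D (mod 10)] no forcing yet in column 1 (carry-in 0); Q=6 is free and consistent — try it. So Q=6.
Step 2. [L] the sum has 6 digits but both addends have 5; that extra leading digit L is the final carry, namely 1 ⇒ L=1.
Step 3. [col 1: Q + N ≡ D (mod 10)] N=9 is one option consistent with column 1 (Q + N ≡ D (mod 10), carry-in 0) — take it. So N=9.
Step 4. [col 1: Q + N ≡ D (mod 10)] in column 1 we have Q+N≡D with carry-in 0; given Q=6, N=9 and digits 1,6,9 already taken and all letters distinct, that pins D to 5 ⇒ D=5.
Step 5. [col 2: H + Z ≡ O (mod 10)] several values work for Z in column 2 (H + Z ≡ O (mod 10), carry-in 1); try Z=2 ⇒ Z=2.
Step 6. [col 2: H + Z ≡ O (mod 10)] H=7 is one option consistent with column 2 (H + Z ≡ O (mod 10), carry-in 1) — take it. So H=7.
Step 7. [col 2: H + Z ≡ O (mod 10)] column 2 reads H+Z+carry(1)=O with H=7, Z=2; with digits 1,2,5,6,7,9 already taken and all letters distinct, the only value for O is 0, so O=0.
Step 8. [col 3: Y + O ≡ D (mod 10)] in column 3 we have Y+O≡D with carry-in 1; given O=0, D=5 and digits 0,1,2,5,6,7,9 already taken and all letters distinct, that pins Y to 4, so Y=4.
Step 9. [col 5: H + U ≡ D (mod 10)] column 5 reads H+U+carry(0)=D with H=7, D=5; with digits 0,1,2,4,5,6,7,9 already taken and all letters distinct, the only value for U is 8, so U=8.

Answer: D=5, H=7, L=1, N=9, O=0, Q=6, U=8, Y=4, Z=2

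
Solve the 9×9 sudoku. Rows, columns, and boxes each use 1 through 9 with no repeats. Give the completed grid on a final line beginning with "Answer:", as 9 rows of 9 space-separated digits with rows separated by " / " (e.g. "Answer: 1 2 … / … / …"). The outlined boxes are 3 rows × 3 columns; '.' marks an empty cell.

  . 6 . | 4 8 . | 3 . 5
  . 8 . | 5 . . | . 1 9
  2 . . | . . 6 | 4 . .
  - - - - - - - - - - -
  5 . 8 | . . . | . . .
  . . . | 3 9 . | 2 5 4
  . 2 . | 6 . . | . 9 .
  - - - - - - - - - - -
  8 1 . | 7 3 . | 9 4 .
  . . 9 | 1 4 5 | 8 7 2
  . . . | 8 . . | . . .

Step 1. [r5c2∈{7}] nothing but 7 survives at r5c2. So r5c2=7.
Step 2. [r9c5∈{2,6}] col 5 places 6 nowhere but r9c5 ⇒ r9c5=6.
Step 3. [r8c2∈{3}] nothing but 3 survives at r8c2. So r8c2=3.
Step 4. [r3c3∈{1,3,5,7}] in row 3, 3 fits only at r3c3 ⇒ r3c3=3.
Step 5. [r7c6∈{2}] r7c6 has the single candidate 2, so r7c6=2.
Step 6. [r6c9∈{1,3,7,8}] across box 6, 8 lands solely at r6c9, so r6c9=8.
Step 7. [r1c1∈{1,7,9}] across col 1, 9 lands solely at r1c1 ⇒ r1c1=9.
Step 8. [r3c5∈{1,7}] across row 3, 1 lands solely at r3c5 ⇒ r3c5=1.
Step 9. [r1c6∈{7}] r1c6 is down to just 7. So r1c6=7.
Step 10. [r7c3∈{5,6}] in row 7, 5 fits only at r7c3, so r7c3=5.
Step 11. [r9c2∈{4}] r9c2 is down to just 4 ⇒ r9c2=4.
Step 12. [r4c8∈{3,6}] 6 has one home in col 8: r4c8. So r4c8=6.
Step 13. [r4c9∈{1,3,7}] in row 4, 3 fits only at r4c9 ⇒ r4c9=3.
Step 14. [r9c1∈{7}] r9c1 is down to just 7 ⇒ r9c1=7.
Step 15. [r5c3∈{1,6}] across col 3, 6 lands solely at r5c3, so r5c3=6.
Step 16. [r5c1∈{1}] r5c1 has the single candidate 1, so r5c1=1.
Step 17. [r6c3∈{4}] r6c3 has the single candidate 4 ⇒ r6c3=4.
Step 18. [r6c6∈{1}] r6c6's peers cover all but 1, so r6c6=1.
Step 19. [r6c7∈{7}] r6c7 has the single candidate 7, so r6c7=7.
Step 20. [r9c9∈{1}] r9c9's peers cover all but 1. So r9c9=1.
Step 21. [r2c5∈{2}] nothing but 2 survives at r2c5. So r2c5=2.
Step 22. [r2c1∈{4}] only 4 remains possible at r2c1. So r2c1=4.
Step 23. [r4c5∈{7}] r4c5's peers cover all but 7, so r4c5=7.
Step 24. [r7c9∈{6}] only 6 remains possible at r7c9. So r7c9=6.
Step 25. [r2c3∈{7}] r2c3's peers cover all but 7, so r2c3=7.
Step 26. [r1c3∈{1}] only 1 remains possible at r1c3 ⇒ r1c3=1.
Step 27. [r3c8∈{8}] nothing but 8 survives at r3c8 ⇒ r3c8=8.
Step 28. [r4c6∈{4}] r4c6 is down to just 4, so r4c6=4.
Step 29. [r9c3∈{2}] r9c3 has the single candidate 2. So r9c3=2.
Step 30. [r9c7∈{5}] r9c7 has the single candidate 5. So r9c7=5.
Step 31. [r3c2∈{5}] r3c2 has the single candidate 5, so r3c2=5.
Step 32. [r6c1∈{3}] r6c1 is down to just 3. So r6c1=3.
Step 33. [r3c9∈{7}] r3c9 has the single candidate 7. So r3c9=7.
Step 34. [r2c6∈{3}] r2c6 is down to just 3 ⇒ r2c6=3.
Step 35. [r9c8∈{3}] r9c8 is down to just 3. So r9c8=3.
Step 36. [r9c6∈{9}] r9c6's peers cover all but 9 ⇒ r9c6=9.
Step 37. [r4c4∈{2}] r4c4 has the single candidate 2. So r4c4=2.
Step 38. [r1c8∈{2}] nothing but 2 survives at r1c8. So r1c8=2.
Step 39. [r3c4∈{9}] r3c4's peers cover all but 9, so r3c4=9.
Step 40. [r6c5∈{5}] r6c5's peers cover all but 5. So r6c5=5.
Step 41. [r8c1∈{6}] only 6 remains possible at r8c1. So r8c1=6.
Step 42. [r2c7∈{6}] r2c7 is down to just 6. So r2c7=6.
Step 43. [r5c6∈{8}] r5c6 is down to just 8. So r5c6=8.
Step 44. [r4c2∈{9}] r4c2 is down to just 9. So r4c2=9.
Step 45. [r4c7∈{1}] r4c7 is down to just 1, so r4c7=1.

Answer: 9 6 1 4 8 7 3 2 5 / 4 8 7 5 2 3 6 1 9 / 2 5 3 9 1 6 4 8 7 / 5 9 8 2 7 4 1 6 3 / 1 7 6 3 9 8 2 5 4 / 3 2 4 6 5 1 7 9 8 / 8 1 5 7 3 2 9 4 6 / 6 3 9 1 4 5 8 7 2 / 7 4 2 8 6 9 5 3 1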